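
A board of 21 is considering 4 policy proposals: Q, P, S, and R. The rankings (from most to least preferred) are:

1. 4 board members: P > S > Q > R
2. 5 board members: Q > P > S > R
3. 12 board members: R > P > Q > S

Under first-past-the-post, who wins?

First-place votes: Q 5, P 4, S 0, R 12.
R has the most first-place votes.

R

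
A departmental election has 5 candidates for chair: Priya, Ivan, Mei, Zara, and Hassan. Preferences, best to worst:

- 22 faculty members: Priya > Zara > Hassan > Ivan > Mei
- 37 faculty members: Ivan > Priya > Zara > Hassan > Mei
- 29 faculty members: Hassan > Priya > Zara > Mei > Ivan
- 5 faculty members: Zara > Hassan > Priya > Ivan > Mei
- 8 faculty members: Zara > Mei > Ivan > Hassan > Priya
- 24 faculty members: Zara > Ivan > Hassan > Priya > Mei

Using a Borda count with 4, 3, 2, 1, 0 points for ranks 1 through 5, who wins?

Priya: 22·4 + 37·3 + 29·3 + 5·2 + 8·0 + 24·1 = 320
Ivan: 22·1 + 37·4 + 29·0 + 5·1 + 8·2 + 24·3 = 263
Mei: 22·0 + 37·0 + 29·1 + 5·0 + 8·3 + 24·0 = 53
Zara: 22·3 + 37·2 + 29·2 + 5·4 + 8·4 + 24·4 = 346
Hassan: 22·2 + 37·1 + 29·4 + 5·3 + 8·1 + 24·2 = 268
Zara has the highest Borda score (346).

Zara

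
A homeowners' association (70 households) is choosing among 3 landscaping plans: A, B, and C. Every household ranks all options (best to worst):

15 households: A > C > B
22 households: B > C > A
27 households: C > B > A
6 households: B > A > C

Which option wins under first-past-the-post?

B

First-place votes: A 15, B 28, C 27.
B has the most first-place votes.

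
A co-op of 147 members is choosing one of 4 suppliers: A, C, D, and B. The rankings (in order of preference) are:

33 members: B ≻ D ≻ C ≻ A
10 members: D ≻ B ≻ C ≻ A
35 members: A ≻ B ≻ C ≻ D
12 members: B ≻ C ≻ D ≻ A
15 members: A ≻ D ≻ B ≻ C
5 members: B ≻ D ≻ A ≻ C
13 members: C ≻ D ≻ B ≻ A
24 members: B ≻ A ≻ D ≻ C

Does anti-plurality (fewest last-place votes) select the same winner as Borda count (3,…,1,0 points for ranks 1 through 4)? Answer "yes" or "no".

Anti-plurality — last-place votes: A 68, C 44, D 35, B 0. Winner: B.
Borda — scores: A 203, C 141, D 198, B 340. Winner: B.
The two methods agree.

yes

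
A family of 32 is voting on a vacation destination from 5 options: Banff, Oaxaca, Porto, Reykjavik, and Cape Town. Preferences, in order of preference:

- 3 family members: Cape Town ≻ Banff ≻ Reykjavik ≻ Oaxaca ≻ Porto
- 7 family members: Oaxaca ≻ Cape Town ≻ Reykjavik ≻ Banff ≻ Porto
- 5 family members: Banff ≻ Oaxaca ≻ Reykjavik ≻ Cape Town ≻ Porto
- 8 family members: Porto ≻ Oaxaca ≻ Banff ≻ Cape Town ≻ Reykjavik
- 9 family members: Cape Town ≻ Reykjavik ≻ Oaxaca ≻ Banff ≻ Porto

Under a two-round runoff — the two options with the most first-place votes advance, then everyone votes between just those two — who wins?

Round 1 first-place votes: Banff 5, Oaxaca 7, Porto 8, Reykjavik 0, Cape Town 12.
Cape Town and Porto advance.
Runoff: Cape Town is preferred to Porto by 24 voters; Porto by 8.
Cape Town wins the runoff.

Cape Town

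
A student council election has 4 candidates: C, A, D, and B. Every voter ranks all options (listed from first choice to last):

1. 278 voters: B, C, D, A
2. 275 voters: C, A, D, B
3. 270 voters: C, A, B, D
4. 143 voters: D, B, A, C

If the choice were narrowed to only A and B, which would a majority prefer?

A

Voters preferring A to B: 545; preferring B to A: 421.
A wins the head-to-head.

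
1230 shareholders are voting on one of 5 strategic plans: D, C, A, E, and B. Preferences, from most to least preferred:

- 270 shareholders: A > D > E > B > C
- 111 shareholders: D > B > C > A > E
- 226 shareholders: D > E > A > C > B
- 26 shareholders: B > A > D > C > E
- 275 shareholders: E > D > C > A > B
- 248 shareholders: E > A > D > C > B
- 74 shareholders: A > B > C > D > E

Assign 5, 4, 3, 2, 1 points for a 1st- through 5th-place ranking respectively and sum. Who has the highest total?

D

D: 270·4 + 111·5 + 226·5 + 26·3 + 275·4 + 248·3 + 74·2 = 4835
C: 270·1 + 111·3 + 226·2 + 26·2 + 275·3 + 248·2 + 74·3 = 2650
A: 270·5 + 111·2 + 226·3 + 26·4 + 275·2 + 248·4 + 74·5 = 4266
E: 270·3 + 111·1 + 226·4 + 26·1 + 275·5 + 248·5 + 74·1 = 4540
B: 270·2 + 111·4 + 226·1 + 26·5 + 275·1 + 248·1 + 74·4 = 2159
D has the highest Borda score (4835).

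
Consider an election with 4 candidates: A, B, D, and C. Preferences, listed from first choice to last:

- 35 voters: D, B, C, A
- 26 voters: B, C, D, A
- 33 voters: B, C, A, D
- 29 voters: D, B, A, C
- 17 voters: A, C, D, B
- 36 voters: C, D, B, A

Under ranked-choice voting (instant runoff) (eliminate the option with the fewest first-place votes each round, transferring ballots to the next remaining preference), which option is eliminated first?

Round 1: A 17, B 59, D 64, C 36. Eliminate A.

A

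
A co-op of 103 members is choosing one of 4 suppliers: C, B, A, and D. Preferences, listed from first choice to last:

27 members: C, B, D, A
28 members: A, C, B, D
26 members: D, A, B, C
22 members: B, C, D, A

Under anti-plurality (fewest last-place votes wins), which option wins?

Last-place votes: C 26, B 0, A 49, D 28.
B is ranked last by the fewest voters, so B wins.

B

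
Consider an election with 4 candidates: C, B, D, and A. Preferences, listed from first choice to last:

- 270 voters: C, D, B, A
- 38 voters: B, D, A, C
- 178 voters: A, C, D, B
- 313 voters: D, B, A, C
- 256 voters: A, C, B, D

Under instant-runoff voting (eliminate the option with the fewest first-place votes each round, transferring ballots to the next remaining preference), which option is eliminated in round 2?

C

Round 1: C 270, B 38, D 313, A 434. Eliminate B.
Round 2: C 270, D 351, A 434. Eliminate C.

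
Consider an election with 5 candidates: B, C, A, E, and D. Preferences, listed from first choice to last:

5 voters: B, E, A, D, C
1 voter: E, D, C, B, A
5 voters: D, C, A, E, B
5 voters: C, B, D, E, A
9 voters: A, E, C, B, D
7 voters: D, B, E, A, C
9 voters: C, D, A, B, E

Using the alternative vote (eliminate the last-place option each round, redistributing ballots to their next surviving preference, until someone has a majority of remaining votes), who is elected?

A

Round 1: B 5, C 14, A 9, E 1, D 12. Eliminate E.
Round 2: B 5, C 14, A 9, D 13. Eliminate B.
Round 3: C 14, A 14, D 13. Eliminate D.
Round 4: C 20, A 21. A has a majority.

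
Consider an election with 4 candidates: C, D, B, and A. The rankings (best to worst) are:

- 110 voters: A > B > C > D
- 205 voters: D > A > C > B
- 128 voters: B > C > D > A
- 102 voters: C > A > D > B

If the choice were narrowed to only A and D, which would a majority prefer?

Voters preferring A to D: 212; preferring D to A: 333.
D wins the head-to-head.

D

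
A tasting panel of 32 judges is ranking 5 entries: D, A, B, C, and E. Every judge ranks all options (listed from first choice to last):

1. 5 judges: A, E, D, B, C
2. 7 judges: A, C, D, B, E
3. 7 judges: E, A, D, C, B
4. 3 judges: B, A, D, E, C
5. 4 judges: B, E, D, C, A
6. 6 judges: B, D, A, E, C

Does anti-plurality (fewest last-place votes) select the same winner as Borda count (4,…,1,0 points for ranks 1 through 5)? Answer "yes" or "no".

Anti-plurality — last-place votes: D 0, A 4, B 7, C 14, E 7. Winner: D.
Borda — scores: D 70, A 90, B 64, C 32, E 64. Winner: A.
The two methods disagree.

no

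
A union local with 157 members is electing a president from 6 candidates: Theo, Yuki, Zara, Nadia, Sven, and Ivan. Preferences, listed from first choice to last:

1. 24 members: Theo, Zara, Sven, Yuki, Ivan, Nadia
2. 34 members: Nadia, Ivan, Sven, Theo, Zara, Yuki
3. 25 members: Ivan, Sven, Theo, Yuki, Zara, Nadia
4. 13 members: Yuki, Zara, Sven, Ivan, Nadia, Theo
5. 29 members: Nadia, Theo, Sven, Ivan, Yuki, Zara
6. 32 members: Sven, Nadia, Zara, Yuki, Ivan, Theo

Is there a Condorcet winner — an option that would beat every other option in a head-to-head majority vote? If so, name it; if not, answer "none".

Sven

Sven vs Theo: 104–53 for Sven.
Sven vs Yuki: 144–13 for Sven.
Sven vs Zara: 120–37 for Sven.
Sven vs Nadia: 94–63 for Sven.
Sven vs Ivan: 98–59 for Sven.
Sven beats every other option head-to-head.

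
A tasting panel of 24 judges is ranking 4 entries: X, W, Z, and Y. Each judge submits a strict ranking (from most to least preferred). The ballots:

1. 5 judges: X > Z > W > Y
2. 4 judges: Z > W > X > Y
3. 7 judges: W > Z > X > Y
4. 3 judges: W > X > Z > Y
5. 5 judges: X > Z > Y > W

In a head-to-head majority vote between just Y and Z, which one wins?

Z

Voters preferring Y to Z: 0; preferring Z to Y: 24.
Z wins the head-to-head.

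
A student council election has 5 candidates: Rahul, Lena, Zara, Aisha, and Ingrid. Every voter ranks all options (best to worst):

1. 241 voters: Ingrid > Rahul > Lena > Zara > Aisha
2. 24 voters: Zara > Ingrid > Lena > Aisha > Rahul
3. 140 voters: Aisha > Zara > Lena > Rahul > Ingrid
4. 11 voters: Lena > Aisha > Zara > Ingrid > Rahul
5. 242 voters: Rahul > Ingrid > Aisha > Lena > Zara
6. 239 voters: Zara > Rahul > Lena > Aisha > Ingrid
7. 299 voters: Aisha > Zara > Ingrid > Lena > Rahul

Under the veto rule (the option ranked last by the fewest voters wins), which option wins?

Last-place votes: Rahul 334, Lena 0, Zara 242, Aisha 241, Ingrid 379.
Lena is ranked last by the fewest voters, so Lena wins.

Lena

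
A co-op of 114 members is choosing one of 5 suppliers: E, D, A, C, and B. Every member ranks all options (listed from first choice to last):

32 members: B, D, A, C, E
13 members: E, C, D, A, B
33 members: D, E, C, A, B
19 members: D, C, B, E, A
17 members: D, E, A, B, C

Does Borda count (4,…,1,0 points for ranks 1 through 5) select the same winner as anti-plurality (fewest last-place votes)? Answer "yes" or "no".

yes

Borda — scores: E 221, D 398, A 144, C 194, B 183. Winner: D.
Anti-plurality — last-place votes: E 32, D 0, A 19, C 17, B 46. Winner: D.
The two methods agree.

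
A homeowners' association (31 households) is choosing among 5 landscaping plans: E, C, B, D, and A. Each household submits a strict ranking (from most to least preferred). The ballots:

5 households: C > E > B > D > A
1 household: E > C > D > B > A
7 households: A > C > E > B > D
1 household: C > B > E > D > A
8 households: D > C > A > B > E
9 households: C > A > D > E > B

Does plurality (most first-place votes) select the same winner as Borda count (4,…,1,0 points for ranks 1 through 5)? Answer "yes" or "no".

yes

Plurality — first-place votes: E 1, C 15, B 0, D 8, A 7. Winner: C.
Borda — scores: E 44, C 108, B 29, D 58, A 71. Winner: C.
The two methods agree.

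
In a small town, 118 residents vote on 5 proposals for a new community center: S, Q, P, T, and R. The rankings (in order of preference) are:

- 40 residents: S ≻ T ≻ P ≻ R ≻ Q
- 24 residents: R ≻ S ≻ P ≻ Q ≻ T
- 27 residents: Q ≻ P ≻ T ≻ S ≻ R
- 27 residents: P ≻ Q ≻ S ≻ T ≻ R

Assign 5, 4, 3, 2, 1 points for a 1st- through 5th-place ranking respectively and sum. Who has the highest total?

S: 40·5 + 24·4 + 27·2 + 27·3 = 431
Q: 40·1 + 24·2 + 27·5 + 27·4 = 331
P: 40·3 + 24·3 + 27·4 + 27·5 = 435
T: 40·4 + 24·1 + 27·3 + 27·2 = 319
R: 40·2 + 24·5 + 27·1 + 27·1 = 254
P has the highest Borda score (435).

P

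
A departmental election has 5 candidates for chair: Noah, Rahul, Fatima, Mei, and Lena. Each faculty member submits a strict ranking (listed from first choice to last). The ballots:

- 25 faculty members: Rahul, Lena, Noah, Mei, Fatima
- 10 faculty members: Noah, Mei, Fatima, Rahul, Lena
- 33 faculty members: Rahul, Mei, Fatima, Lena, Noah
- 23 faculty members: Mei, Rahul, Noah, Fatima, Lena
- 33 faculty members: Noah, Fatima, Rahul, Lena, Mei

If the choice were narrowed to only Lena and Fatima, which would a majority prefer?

Fatima

Voters preferring Lena to Fatima: 25; preferring Fatima to Lena: 99.
Fatima wins the head-to-head.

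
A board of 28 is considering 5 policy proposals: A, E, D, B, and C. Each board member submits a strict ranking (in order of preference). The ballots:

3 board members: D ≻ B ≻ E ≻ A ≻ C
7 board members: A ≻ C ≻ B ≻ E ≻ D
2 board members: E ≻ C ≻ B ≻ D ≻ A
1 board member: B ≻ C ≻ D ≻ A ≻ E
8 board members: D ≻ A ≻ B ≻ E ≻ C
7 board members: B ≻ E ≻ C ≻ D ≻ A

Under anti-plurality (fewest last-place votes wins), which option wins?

Last-place votes: A 9, E 1, D 7, B 0, C 11.
B is ranked last by the fewest voters, so B wins.

B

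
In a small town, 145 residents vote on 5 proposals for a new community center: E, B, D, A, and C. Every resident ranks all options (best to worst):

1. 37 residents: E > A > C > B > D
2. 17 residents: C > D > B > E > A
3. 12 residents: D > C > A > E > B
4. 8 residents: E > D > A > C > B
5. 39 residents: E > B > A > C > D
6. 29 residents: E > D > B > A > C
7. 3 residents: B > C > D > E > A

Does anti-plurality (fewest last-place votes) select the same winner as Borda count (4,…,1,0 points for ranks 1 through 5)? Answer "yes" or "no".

Anti-plurality — last-place votes: E 0, B 20, D 76, A 20, C 29. Winner: E.
Borda — scores: E 484, B 258, D 216, A 258, C 234. Winner: E.
The two methods agree.

yes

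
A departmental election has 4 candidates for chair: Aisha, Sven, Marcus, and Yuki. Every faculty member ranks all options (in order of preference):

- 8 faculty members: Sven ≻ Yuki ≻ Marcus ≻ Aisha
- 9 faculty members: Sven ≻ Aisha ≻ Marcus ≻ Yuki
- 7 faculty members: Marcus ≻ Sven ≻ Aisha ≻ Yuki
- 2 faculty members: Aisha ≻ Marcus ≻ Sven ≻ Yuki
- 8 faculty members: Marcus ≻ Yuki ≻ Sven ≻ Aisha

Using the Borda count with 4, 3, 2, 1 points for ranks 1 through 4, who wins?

Aisha: 8·1 + 9·3 + 7·2 + 2·4 + 8·1 = 65
Sven: 8·4 + 9·4 + 7·3 + 2·2 + 8·2 = 109
Marcus: 8·2 + 9·2 + 7·4 + 2·3 + 8·4 = 100
Yuki: 8·3 + 9·1 + 7·1 + 2·1 + 8·3 = 66
Sven has the highest Borda score (109).

Sven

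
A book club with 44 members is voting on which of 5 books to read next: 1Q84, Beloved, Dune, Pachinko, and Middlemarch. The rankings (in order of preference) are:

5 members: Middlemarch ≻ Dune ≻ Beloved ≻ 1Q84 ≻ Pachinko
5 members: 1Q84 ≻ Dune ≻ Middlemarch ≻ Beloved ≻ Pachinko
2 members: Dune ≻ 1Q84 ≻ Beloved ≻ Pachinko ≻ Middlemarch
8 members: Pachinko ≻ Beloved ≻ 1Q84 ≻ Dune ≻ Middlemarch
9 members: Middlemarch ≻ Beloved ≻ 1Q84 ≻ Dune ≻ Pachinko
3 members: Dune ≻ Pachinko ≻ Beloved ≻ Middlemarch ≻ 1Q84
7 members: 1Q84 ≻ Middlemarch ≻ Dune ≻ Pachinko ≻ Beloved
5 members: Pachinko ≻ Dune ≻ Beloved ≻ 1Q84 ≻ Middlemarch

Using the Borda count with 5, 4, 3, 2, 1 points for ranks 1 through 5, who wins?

1Q84

1Q84: 5·2 + 5·5 + 2·4 + 8·3 + 9·3 + 3·1 + 7·5 + 5·2 = 142
Beloved: 5·3 + 5·2 + 2·3 + 8·4 + 9·4 + 3·3 + 7·1 + 5·3 = 130
Dune: 5·4 + 5·4 + 2·5 + 8·2 + 9·2 + 3·5 + 7·3 + 5·4 = 140
Pachinko: 5·1 + 5·1 + 2·2 + 8·5 + 9·1 + 3·4 + 7·2 + 5·5 = 114
Middlemarch: 5·5 + 5·3 + 2·1 + 8·1 + 9·5 + 3·2 + 7·4 + 5·1 = 134
1Q84 has the highest Borda score (142).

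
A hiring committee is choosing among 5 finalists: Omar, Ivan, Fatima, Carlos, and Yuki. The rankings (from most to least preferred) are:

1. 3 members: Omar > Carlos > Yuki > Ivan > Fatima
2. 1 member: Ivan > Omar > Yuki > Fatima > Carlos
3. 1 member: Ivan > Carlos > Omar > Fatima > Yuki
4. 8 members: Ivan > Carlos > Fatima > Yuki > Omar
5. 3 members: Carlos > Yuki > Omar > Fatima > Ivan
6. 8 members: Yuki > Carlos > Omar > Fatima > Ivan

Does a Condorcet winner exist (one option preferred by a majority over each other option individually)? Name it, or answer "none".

Carlos vs Omar: 20–4 for Carlos.
Carlos vs Ivan: 14–10 for Carlos.
Carlos vs Fatima: 23–1 for Carlos.
Carlos vs Yuki: 15–9 for Carlos.
Carlos beats every other option head-to-head.

Carlos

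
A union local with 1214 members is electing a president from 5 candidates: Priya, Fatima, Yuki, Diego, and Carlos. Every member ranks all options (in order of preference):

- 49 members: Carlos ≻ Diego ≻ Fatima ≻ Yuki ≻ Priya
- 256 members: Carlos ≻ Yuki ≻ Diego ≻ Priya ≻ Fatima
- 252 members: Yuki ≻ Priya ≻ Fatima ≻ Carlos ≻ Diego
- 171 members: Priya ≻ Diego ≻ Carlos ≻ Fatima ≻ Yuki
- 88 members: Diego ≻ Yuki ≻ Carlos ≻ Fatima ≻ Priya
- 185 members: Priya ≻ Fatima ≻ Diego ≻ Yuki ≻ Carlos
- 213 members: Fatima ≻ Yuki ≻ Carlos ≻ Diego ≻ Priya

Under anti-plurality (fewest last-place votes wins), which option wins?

Yuki

Last-place votes: Priya 350, Fatima 256, Yuki 171, Diego 252, Carlos 185.
Yuki is ranked last by the fewest voters, so Yuki wins.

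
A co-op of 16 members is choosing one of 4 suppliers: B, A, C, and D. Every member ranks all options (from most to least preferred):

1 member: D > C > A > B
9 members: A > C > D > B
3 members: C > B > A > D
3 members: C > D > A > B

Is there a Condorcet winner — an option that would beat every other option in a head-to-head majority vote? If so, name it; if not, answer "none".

A vs B: 13–3 for A.
A vs C: 9–7 for A.
A vs D: 12–4 for A.
A beats every other option head-to-head.

A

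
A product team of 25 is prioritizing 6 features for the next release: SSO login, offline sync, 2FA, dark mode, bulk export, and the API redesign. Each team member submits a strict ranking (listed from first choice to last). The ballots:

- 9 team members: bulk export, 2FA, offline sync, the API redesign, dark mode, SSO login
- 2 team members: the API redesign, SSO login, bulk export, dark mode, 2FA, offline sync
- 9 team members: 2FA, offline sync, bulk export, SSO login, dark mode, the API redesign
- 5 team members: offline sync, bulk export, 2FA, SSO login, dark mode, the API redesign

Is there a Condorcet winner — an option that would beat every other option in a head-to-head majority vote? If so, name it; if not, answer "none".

Checking pairwise contests:
offline sync beats SSO login 23–2.
2FA beats offline sync 20–5.
bulk export beats 2FA 16–9.
SSO login beats dark mode 16–9.
offline sync beats bulk export 14–11.
SSO login beats the API redesign 14–11.
Every option loses at least one head-to-head, so there is no Condorcet winner.

none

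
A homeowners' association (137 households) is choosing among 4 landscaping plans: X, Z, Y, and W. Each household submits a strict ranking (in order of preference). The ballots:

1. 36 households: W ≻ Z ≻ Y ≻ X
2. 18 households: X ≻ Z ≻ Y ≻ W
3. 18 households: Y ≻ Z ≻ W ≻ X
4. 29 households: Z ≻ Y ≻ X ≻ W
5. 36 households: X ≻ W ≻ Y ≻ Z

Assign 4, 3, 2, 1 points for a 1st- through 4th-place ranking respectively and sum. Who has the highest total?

X: 36·1 + 18·4 + 18·1 + 29·2 + 36·4 = 328
Z: 36·3 + 18·3 + 18·3 + 29·4 + 36·1 = 368
Y: 36·2 + 18·2 + 18·4 + 29·3 + 36·2 = 339
W: 36·4 + 18·1 + 18·2 + 29·1 + 36·3 = 335
Z has the highest Borda score (368).

Z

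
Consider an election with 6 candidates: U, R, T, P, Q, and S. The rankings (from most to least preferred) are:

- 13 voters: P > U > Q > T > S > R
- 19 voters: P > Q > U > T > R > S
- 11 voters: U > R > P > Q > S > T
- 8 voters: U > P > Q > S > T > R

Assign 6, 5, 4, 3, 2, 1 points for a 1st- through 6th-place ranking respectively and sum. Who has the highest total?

U: 13·5 + 19·4 + 11·6 + 8·6 = 255
R: 13·1 + 19·2 + 11·5 + 8·1 = 114
T: 13·3 + 19·3 + 11·1 + 8·2 = 123
P: 13·6 + 19·6 + 11·4 + 8·5 = 276
Q: 13·4 + 19·5 + 11·3 + 8·4 = 212
S: 13·2 + 19·1 + 11·2 + 8·3 = 91
P has the highest Borda score (276).

P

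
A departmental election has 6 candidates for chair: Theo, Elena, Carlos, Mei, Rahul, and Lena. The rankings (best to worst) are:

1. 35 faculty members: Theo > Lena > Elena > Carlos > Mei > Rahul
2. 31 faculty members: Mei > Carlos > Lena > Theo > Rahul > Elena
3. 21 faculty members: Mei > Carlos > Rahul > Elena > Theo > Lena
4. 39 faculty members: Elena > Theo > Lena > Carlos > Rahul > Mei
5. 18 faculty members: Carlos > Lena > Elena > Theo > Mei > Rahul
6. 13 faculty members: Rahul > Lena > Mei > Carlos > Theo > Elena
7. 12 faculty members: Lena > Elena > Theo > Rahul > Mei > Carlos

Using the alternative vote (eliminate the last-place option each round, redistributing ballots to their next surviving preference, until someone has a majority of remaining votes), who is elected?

Round 1: Theo 35, Elena 39, Carlos 18, Mei 52, Rahul 13, Lena 12. Eliminate Lena.
Round 2: Theo 35, Elena 51, Carlos 18, Mei 52, Rahul 13. Eliminate Rahul.
Round 3: Theo 35, Elena 51, Carlos 18, Mei 65. Eliminate Carlos.
Round 4: Theo 35, Elena 69, Mei 65. Eliminate Theo.
Round 5: Elena 104, Mei 65. Elena has a majority.

Elena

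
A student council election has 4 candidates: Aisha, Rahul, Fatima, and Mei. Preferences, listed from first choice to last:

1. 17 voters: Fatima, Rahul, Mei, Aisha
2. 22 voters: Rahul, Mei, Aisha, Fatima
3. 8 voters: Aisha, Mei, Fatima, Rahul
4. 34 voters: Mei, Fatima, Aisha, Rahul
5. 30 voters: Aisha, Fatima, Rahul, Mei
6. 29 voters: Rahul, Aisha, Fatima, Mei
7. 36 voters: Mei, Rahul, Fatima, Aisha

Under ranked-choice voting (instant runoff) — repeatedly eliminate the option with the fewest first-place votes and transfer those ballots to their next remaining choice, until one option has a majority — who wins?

Rahul

Round 1: Aisha 38, Rahul 51, Fatima 17, Mei 70. Eliminate Fatima.
Round 2: Aisha 38, Rahul 68, Mei 70. Eliminate Aisha.
Round 3: Rahul 98, Mei 78. Rahul has a majority.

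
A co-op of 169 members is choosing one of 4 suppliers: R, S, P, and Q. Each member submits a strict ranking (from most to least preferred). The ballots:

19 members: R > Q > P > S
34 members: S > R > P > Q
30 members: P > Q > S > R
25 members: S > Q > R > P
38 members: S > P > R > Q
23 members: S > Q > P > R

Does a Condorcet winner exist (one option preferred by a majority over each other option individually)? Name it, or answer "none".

S vs R: 150–19 for S.
S vs P: 120–49 for S.
S vs Q: 120–49 for S.
S beats every other option head-to-head.

S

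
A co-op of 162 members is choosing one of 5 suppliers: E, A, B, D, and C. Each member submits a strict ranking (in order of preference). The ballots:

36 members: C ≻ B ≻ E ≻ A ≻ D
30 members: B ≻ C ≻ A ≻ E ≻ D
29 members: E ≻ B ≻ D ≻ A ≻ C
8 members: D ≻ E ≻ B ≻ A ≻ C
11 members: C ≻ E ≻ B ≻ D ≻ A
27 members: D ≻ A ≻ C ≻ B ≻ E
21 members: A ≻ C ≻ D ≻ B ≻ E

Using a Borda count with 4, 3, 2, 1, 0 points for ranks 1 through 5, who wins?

B

E: 36·2 + 30·1 + 29·4 + 8·3 + 11·3 + 27·0 + 21·0 = 275
A: 36·1 + 30·2 + 29·1 + 8·1 + 11·0 + 27·3 + 21·4 = 298
B: 36·3 + 30·4 + 29·3 + 8·2 + 11·2 + 27·1 + 21·1 = 401
D: 36·0 + 30·0 + 29·2 + 8·4 + 11·1 + 27·4 + 21·2 = 251
C: 36·4 + 30·3 + 29·0 + 8·0 + 11·4 + 27·2 + 21·3 = 395
B has the highest Borda score (401).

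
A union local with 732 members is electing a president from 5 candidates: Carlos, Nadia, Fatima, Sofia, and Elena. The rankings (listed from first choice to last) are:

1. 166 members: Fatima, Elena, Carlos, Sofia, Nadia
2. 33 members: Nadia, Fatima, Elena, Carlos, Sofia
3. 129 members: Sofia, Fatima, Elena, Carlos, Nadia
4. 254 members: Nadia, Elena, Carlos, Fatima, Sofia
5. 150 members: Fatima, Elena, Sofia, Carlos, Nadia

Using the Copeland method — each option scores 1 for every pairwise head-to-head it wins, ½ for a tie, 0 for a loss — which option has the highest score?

Fatima

Carlos: beats Nadia and Sofia; loses to Fatima and Elena → score 2.
Nadia: loses to Carlos, Fatima, Sofia, and Elena → score 0.
Fatima: beats Carlos, Nadia, Sofia, and Elena → score 4.
Sofia: beats Nadia; loses to Carlos, Fatima, and Elena → score 1.
Elena: beats Carlos, Nadia, and Sofia; loses to Fatima → score 3.
Fatima has the best pairwise record.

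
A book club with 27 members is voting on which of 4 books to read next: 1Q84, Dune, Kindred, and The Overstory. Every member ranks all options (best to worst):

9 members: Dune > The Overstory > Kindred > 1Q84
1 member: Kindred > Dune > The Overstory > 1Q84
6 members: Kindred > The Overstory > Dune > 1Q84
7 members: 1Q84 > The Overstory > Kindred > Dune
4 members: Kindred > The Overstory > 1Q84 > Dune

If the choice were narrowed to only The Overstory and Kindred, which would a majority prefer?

The Overstory

Voters preferring The Overstory to Kindred: 16; preferring Kindred to The Overstory: 11.
The Overstory wins the head-to-head.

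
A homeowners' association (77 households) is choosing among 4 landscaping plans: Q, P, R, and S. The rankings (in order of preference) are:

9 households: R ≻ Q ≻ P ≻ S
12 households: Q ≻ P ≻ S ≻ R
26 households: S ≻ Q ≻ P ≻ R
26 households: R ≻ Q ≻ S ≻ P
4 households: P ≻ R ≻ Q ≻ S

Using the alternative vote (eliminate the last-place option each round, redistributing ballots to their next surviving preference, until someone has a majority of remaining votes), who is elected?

Round 1: Q 12, P 4, R 35, S 26. Eliminate P.
Round 2: Q 12, R 39, S 26. R has a majority.

R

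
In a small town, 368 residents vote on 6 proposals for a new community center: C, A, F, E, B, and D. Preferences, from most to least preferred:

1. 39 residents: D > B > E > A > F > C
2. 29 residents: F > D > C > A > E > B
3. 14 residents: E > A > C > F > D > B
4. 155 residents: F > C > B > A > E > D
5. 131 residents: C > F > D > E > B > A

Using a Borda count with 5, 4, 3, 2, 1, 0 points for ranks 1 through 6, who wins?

C: 39·0 + 29·3 + 14·3 + 155·4 + 131·5 = 1404
A: 39·2 + 29·2 + 14·4 + 155·2 + 131·0 = 502
F: 39·1 + 29·5 + 14·2 + 155·5 + 131·4 = 1511
E: 39·3 + 29·1 + 14·5 + 155·1 + 131·2 = 633
B: 39·4 + 29·0 + 14·0 + 155·3 + 131·1 = 752
D: 39·5 + 29·4 + 14·1 + 155·0 + 131·3 = 718
F has the highest Borda score (1511).

F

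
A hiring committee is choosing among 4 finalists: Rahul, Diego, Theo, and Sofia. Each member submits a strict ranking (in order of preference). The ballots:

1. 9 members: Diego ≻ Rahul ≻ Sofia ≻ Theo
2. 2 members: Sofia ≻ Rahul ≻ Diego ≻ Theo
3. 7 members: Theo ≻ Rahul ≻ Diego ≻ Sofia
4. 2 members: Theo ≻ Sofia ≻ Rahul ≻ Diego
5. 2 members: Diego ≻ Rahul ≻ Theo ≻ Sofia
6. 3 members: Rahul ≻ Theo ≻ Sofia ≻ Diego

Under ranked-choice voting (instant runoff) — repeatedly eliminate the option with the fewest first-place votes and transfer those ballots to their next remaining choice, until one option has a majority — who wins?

Diego

Round 1: Rahul 3, Diego 11, Theo 9, Sofia 2. Eliminate Sofia.
Round 2: Rahul 5, Diego 11, Theo 9. Eliminate Rahul.
Round 3: Diego 13, Theo 12. Diego has a majority.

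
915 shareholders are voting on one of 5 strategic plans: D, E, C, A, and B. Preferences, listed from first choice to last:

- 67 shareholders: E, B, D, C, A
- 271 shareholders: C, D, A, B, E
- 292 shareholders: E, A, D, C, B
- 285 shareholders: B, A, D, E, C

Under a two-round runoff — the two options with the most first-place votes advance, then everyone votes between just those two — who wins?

B

Round 1 first-place votes: D 0, E 359, C 271, A 0, B 285.
E and B advance.
Runoff: E is preferred to B by 359 voters; B by 556.
B wins the runoff.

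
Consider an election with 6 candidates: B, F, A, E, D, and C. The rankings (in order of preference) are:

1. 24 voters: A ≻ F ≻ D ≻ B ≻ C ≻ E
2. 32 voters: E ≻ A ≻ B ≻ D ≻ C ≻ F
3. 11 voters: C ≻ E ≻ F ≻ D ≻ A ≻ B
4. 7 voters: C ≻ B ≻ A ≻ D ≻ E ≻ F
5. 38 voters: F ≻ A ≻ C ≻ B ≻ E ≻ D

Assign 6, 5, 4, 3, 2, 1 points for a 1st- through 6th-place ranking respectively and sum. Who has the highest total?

A

B: 24·3 + 32·4 + 11·1 + 7·5 + 38·3 = 360
F: 24·5 + 32·1 + 11·4 + 7·1 + 38·6 = 431
A: 24·6 + 32·5 + 11·2 + 7·4 + 38·5 = 544
E: 24·1 + 32·6 + 11·5 + 7·2 + 38·2 = 361
D: 24·4 + 32·3 + 11·3 + 7·3 + 38·1 = 284
C: 24·2 + 32·2 + 11·6 + 7·6 + 38·4 = 372
A has the highest Borda score (544).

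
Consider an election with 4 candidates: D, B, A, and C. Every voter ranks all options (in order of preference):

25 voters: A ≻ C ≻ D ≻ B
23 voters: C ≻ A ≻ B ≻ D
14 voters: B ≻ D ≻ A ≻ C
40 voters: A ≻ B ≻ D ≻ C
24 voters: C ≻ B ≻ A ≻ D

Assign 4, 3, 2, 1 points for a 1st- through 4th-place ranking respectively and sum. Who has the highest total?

D: 25·2 + 23·1 + 14·3 + 40·2 + 24·1 = 219
B: 25·1 + 23·2 + 14·4 + 40·3 + 24·3 = 319
A: 25·4 + 23·3 + 14·2 + 40·4 + 24·2 = 405
C: 25·3 + 23·4 + 14·1 + 40·1 + 24·4 = 317
A has the highest Borda score (405).

A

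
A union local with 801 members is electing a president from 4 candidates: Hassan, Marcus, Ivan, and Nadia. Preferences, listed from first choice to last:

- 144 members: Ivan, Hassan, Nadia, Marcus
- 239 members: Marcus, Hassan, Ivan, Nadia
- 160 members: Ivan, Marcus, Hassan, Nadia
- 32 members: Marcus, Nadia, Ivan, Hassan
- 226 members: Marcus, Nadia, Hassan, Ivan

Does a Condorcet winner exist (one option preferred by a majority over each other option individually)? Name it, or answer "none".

Marcus

Marcus vs Hassan: 657–144 for Marcus.
Marcus vs Ivan: 497–304 for Marcus.
Marcus vs Nadia: 657–144 for Marcus.
Marcus beats every other option head-to-head.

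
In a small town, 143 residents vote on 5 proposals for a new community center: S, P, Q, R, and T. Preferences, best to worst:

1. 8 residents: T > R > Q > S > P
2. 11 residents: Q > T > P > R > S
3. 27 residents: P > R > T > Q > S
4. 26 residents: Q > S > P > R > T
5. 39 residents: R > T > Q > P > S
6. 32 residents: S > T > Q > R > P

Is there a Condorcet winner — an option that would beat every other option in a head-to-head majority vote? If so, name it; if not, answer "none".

R vs S: 85–58 for R.
R vs P: 79–64 for R.
R vs Q: 74–69 for R.
R vs T: 92–51 for R.
R beats every other option head-to-head.

R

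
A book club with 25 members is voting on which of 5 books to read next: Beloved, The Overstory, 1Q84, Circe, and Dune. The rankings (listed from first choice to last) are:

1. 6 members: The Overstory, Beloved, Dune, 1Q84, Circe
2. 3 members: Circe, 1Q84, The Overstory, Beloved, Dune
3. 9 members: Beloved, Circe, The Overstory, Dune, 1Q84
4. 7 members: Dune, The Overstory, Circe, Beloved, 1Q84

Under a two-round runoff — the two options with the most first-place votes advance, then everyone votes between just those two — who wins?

Beloved

Round 1 first-place votes: Beloved 9, The Overstory 6, 1Q84 0, Circe 3, Dune 7.
Beloved and Dune advance.
Runoff: Beloved is preferred to Dune by 18 voters; Dune by 7.
Beloved wins the runoff.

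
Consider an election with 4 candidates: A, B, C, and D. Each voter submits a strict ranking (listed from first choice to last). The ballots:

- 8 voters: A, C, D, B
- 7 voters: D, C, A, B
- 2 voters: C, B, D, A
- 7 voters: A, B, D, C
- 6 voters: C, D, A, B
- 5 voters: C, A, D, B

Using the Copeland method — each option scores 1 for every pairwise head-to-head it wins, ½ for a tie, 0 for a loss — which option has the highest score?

A: beats B and D; loses to C → score 2.
B: loses to A, C, and D → score 0.
C: beats A, B, and D → score 3.
D: beats B; loses to A and C → score 1.
C has the best pairwise record.

C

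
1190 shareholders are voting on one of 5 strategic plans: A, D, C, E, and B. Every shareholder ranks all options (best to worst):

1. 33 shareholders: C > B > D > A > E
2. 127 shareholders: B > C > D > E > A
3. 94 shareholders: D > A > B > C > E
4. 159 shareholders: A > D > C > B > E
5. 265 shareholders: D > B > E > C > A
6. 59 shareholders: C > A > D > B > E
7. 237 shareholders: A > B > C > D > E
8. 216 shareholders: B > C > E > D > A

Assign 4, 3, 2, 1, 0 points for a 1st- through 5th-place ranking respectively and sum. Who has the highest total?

B

A: 33·1 + 127·0 + 94·3 + 159·4 + 265·0 + 59·3 + 237·4 + 216·0 = 2076
D: 33·2 + 127·2 + 94·4 + 159·3 + 265·4 + 59·2 + 237·1 + 216·1 = 2804
C: 33·4 + 127·3 + 94·1 + 159·2 + 265·1 + 59·4 + 237·2 + 216·3 = 2548
E: 33·0 + 127·1 + 94·0 + 159·0 + 265·2 + 59·0 + 237·0 + 216·2 = 1089
B: 33·3 + 127·4 + 94·2 + 159·1 + 265·3 + 59·1 + 237·3 + 216·4 = 3383
B has the highest Borda score (3383).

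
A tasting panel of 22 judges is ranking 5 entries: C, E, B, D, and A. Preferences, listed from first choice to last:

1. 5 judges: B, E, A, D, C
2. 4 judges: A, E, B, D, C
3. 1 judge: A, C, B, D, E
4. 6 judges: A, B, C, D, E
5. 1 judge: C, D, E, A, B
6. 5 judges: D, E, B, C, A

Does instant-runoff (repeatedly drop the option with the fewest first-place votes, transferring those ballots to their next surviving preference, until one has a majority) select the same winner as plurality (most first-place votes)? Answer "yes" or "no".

yes

Instant-runoff — R1 C 1, E 0, B 5, D 5, A 11 (E out); R2 C 1, B 5, D 5, A 11 (C out); R3 B 5, D 6, A 11 (B out); R4 D 6, A 16 (A winner). Winner: A.
Plurality — first-place votes: C 1, E 0, B 5, D 5, A 11. Winner: A.
The two methods agree.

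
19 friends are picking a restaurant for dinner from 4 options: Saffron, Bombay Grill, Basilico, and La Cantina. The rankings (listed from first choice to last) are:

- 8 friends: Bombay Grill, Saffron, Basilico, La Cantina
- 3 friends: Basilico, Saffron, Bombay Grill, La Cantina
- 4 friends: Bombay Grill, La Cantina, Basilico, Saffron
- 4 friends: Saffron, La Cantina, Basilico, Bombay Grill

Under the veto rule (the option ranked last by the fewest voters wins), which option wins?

Basilico

Last-place votes: Saffron 4, Bombay Grill 4, Basilico 0, La Cantina 11.
Basilico is ranked last by the fewest voters, so Basilico wins.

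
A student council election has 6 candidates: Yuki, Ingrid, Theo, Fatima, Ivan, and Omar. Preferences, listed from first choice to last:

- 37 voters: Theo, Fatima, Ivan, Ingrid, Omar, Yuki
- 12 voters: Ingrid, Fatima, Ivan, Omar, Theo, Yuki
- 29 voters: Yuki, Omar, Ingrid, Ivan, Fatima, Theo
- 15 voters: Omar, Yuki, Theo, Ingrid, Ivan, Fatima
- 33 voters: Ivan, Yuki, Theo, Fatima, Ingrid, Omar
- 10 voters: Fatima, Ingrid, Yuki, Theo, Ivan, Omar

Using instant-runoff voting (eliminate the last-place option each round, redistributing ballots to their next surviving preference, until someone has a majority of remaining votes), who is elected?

Round 1: Yuki 29, Ingrid 12, Theo 37, Fatima 10, Ivan 33, Omar 15. Eliminate Fatima.
Round 2: Yuki 29, Ingrid 22, Theo 37, Ivan 33, Omar 15. Eliminate Omar.
Round 3: Yuki 44, Ingrid 22, Theo 37, Ivan 33. Eliminate Ingrid.
Round 4: Yuki 54, Theo 37, Ivan 45. Eliminate Theo.
Round 5: Yuki 54, Ivan 82. Ivan has a majority.

Ivan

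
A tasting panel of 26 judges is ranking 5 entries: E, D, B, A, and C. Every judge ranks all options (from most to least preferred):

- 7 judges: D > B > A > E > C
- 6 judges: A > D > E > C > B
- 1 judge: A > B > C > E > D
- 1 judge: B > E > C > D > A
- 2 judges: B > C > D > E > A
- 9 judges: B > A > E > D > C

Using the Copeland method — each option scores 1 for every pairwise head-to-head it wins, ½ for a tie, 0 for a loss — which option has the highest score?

B

E: beats C; loses to D, B, and A → score 1.
D: beats E and C; ties B; loses to A → score 2.5.
B: beats E, A, and C; ties D → score 3.5.
A: beats E, D, and C; loses to B → score 3.
C: loses to E, D, B, and A → score 0.
B has the best pairwise record.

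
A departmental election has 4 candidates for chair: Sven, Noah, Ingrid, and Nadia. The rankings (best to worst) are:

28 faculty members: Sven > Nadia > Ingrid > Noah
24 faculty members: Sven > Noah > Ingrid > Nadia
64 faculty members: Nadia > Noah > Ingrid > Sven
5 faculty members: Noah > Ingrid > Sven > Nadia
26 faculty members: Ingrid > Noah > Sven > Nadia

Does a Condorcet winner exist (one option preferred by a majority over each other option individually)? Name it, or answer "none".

Checking pairwise contests:
Noah beats Sven 95–52.
Nadia beats Noah 92–55.
Noah beats Ingrid 93–54.
Sven beats Nadia 83–64.
Every option loses at least one head-to-head, so there is no Condorcet winner.

none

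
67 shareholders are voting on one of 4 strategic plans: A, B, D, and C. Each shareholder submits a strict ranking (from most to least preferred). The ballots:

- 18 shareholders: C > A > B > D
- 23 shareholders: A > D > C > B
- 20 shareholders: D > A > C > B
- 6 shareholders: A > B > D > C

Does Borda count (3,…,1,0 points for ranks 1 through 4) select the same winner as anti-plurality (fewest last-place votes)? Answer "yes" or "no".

yes

Borda — scores: A 163, B 30, D 112, C 97. Winner: A.
Anti-plurality — last-place votes: A 0, B 43, D 18, C 6. Winner: A.
The two methods agree.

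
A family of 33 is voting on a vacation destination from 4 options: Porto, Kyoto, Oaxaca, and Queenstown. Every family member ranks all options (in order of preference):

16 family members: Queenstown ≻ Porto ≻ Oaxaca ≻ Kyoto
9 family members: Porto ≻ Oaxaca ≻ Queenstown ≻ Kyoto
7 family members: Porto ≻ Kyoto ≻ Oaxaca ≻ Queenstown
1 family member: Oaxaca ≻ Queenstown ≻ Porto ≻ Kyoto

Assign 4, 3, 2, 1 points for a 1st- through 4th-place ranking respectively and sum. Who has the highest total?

Porto

Porto: 16·3 + 9·4 + 7·4 + 1·2 = 114
Kyoto: 16·1 + 9·1 + 7·3 + 1·1 = 47
Oaxaca: 16·2 + 9·3 + 7·2 + 1·4 = 77
Queenstown: 16·4 + 9·2 + 7·1 + 1·3 = 92
Porto has the highest Borda score (114).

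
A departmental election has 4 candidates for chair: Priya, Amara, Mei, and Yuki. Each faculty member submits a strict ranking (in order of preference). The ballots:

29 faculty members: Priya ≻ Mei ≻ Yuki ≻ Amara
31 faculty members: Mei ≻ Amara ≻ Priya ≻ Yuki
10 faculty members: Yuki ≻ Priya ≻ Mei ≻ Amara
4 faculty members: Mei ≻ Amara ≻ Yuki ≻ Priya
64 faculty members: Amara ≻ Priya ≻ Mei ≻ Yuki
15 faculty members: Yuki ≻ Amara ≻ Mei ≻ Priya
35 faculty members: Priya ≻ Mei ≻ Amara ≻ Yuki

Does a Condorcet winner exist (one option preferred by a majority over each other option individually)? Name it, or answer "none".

Checking pairwise contests:
Amara beats Priya 114–74.
Mei beats Amara 109–79.
Priya beats Mei 138–50.
Priya beats Yuki 159–29.
Every option loses at least one head-to-head, so there is no Condorcet winner.

none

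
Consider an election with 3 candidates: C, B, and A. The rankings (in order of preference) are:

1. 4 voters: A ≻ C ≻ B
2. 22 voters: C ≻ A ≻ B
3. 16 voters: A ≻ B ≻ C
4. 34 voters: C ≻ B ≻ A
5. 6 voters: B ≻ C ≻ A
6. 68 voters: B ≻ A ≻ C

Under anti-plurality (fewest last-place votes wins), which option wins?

Last-place votes: C 84, B 26, A 40.
B is ranked last by the fewest voters, so B wins.

B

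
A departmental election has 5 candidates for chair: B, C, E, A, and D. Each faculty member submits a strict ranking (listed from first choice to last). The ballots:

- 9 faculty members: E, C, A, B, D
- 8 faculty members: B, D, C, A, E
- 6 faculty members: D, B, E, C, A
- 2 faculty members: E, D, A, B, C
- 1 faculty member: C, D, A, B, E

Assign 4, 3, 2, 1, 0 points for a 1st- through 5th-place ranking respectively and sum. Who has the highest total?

B: 9·1 + 8·4 + 6·3 + 2·1 + 1·1 = 62
C: 9·3 + 8·2 + 6·1 + 2·0 + 1·4 = 53
E: 9·4 + 8·0 + 6·2 + 2·4 + 1·0 = 56
A: 9·2 + 8·1 + 6·0 + 2·2 + 1·2 = 32
D: 9·0 + 8·3 + 6·4 + 2·3 + 1·3 = 57
B has the highest Borda score (62).

B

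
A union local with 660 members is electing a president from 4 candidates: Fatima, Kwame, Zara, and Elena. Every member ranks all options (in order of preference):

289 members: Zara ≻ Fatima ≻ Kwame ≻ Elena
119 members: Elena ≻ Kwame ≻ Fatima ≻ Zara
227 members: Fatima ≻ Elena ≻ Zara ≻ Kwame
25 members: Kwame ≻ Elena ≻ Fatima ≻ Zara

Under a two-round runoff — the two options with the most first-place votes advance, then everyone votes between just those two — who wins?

Fatima

Round 1 first-place votes: Fatima 227, Kwame 25, Zara 289, Elena 119.
Zara and Fatima advance.
Runoff: Zara is preferred to Fatima by 289 voters; Fatima by 371.
Fatima wins the runoff.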